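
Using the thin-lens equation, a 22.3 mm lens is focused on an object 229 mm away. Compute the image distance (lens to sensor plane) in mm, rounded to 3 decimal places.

24.706 mm

1/dᵢ = 1/f − 1/dₒ = 1/22.3 − 1/229 = 0.0404762 mm⁻¹.
dᵢ = 1/0.0404762 ≈ 24.7059 mm.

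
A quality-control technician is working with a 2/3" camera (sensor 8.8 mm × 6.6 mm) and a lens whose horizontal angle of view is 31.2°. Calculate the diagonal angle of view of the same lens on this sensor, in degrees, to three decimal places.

From the horizontal AOV: f = 8.8 / (2·tan(15.6°)) = 8.8 / 0.55841 ≈ 15.7590 mm.
Sensor diagonal = √(8.8² + 6.6²) = √121.0000 ≈ 11.0000 mm.
Diagonal AOV = 2·arctan(11.0000 / (2 × 15.7590)) = 2·arctan(0.34901) ≈ 38.4786°.

38.479°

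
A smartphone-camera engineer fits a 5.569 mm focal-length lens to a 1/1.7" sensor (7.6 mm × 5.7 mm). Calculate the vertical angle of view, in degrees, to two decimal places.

54.20°

Angle of view α = 2·arctan(h/2f) with h = 5.7 mm and f = 5.569 mm.
h/2f = 0.51176; arctan(0.51176) ≈ 27.1016°, so α ≈ 54.2032°.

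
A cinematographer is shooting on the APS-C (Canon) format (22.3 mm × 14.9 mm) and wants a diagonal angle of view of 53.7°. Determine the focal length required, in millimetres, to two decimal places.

26.49 mm

Sensor diagonal = √(22.3² + 14.9²) = √719.3000 ≈ 26.8198 mm.
From α = 2·arctan(d/2f) we get f = d / (2·tan(α/2)).
With d = 26.8198 mm and α/2 = 26.85°, tan(α/2) ≈ 0.50623, so f ≈ 26.8198 / 1.01246 ≈ 26.4896 mm.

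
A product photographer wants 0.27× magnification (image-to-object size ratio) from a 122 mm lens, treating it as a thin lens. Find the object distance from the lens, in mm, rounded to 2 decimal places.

573.85 mm

With m = dᵢ/dₒ and 1/f = 1/dₒ + 1/dᵢ, substituting dᵢ = m·dₒ gives 1/f = (1 + 1/m)/dₒ, hence dₒ = f·(1 + 1/m).
dₒ = 122 × (1 + 1/0.27) = 122 × 4.70370 ≈ 573.852 mm.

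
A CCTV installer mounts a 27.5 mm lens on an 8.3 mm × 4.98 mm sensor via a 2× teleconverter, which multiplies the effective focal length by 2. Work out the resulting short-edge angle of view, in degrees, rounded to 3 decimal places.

5.184°

Effective focal length f = 27.5 × 2 = 55 mm.
α = 2·arctan(4.98 / (2 × 55)) = 2·arctan(0.04527) ≈ 5.1843°.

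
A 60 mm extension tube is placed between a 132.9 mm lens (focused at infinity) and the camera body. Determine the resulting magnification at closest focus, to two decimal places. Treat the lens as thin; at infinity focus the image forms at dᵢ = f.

0.45×

The tube moves the image plane from f to f + e, so dᵢ = 132.9 + 60 = 192.9 mm. Focus is achieved when 1/f = 1/dₒ + 1/dᵢ, giving dₒ = 1/(1/f − 1/(f+e)).
Magnification m = dᵢ/dₒ = (f+e)·(1/f − 1/(f+e)) = e/f = 60/132.9 ≈ 0.4515.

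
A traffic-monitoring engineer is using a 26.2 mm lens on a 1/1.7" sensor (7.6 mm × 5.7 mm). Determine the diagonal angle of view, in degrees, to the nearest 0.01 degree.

Sensor diagonal = √(7.6² + 5.7²) = √90.2500 ≈ 9.5000 mm.
Angle of view α = 2·arctan(d/2f) with d = 9.5000 mm and f = 26.2 mm.
d/2f = 0.18130; arctan(0.18130) ≈ 10.2760°, so α ≈ 20.5520°.

20.55°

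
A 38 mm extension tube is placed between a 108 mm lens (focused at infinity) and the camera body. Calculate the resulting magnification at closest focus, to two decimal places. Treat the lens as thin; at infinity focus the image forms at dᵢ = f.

0.35×

The tube moves the image plane from f to f + e, so dᵢ = 108 + 38 = 146 mm. Focus is achieved when 1/f = 1/dₒ + 1/dᵢ, giving dₒ = 1/(1/f − 1/(f+e)).
Magnification m = dᵢ/dₒ = (f+e)·(1/f − 1/(f+e)) = e/f = 38/108 ≈ 0.3519.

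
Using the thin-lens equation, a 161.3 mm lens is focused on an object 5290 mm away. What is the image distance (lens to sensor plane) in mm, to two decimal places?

166.37 mm

1/dᵢ = 1/f − 1/dₒ = 1/161.3 − 1/5290 = 0.0060106 mm⁻¹.
dᵢ = 1/0.0060106 ≈ 166.3730 mm.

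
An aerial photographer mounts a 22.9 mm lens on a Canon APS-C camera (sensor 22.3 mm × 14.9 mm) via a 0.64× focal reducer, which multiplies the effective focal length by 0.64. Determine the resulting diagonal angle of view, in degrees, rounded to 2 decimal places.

84.92°

Effective focal length f = 22.9 × 0.64 = 14.656 mm.
Sensor diagonal = √(22.3² + 14.9²) = √719.3000 ≈ 26.8198 mm.
α = 2·arctan(26.820 / (2 × 14.656)) = 2·arctan(0.91498) ≈ 84.9155°.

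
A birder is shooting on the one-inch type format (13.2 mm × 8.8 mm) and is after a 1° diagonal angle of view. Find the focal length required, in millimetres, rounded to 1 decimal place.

908.9 mm

Sensor diagonal = √(13.2² + 8.8²) = √251.6800 ≈ 15.8644 mm.
From α = 2·arctan(d/2f) we get f = d / (2·tan(α/2)).
With d = 15.8644 mm and α/2 = 0.5°, tan(α/2) ≈ 0.00873, so f ≈ 15.8644 / 0.01745 ≈ 908.9416 mm.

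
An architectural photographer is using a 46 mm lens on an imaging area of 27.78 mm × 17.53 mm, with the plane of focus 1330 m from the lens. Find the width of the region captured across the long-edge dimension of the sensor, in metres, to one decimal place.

dₒ: 1330 m = 1.33e+06 mm.
Similar triangles through the lens centre give W/dₒ = w/dᵢ; with 1/f = 1/dₒ + 1/dᵢ this gives W = w·(dₒ − f)/f.
W = 27.78 mm × (1.33e+06 − 46) / 46 = 27.78 × 28912.0435 ≈ 803176.568 mm = 803.177 m.

803.2 m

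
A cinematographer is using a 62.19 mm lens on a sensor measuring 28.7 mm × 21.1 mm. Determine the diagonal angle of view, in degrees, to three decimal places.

Sensor diagonal = √(28.7² + 21.1²) = √1268.9000 ≈ 35.6216 mm.
Angle of view α = 2·arctan(d/2f) with d = 35.6216 mm and f = 62.19 mm.
d/2f = 0.28639; arctan(0.28639) ≈ 15.9814°, so α ≈ 31.9627°.

31.963°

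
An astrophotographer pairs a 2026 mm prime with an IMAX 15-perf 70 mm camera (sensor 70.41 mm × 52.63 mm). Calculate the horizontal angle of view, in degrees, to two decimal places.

1.99°

Angle of view α = 2·arctan(w/2f) with w = 70.41 mm and f = 2026 mm.
w/2f = 0.01738; arctan(0.01738) ≈ 0.9955°, so α ≈ 1.9910°.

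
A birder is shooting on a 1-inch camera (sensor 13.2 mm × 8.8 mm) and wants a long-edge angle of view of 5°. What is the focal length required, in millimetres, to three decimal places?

151.165 mm

From α = 2·arctan(w/2f) we get f = w / (2·tan(α/2)).
With w = 13.2 mm and α/2 = 2.5°, tan(α/2) ≈ 0.04366, so f ≈ 13.2 / 0.08732 ≈ 151.1649 mm.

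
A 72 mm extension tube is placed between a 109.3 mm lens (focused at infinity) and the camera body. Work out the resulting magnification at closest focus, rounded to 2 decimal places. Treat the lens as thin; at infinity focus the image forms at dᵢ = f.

The tube moves the image plane from f to f + e, so dᵢ = 109.3 + 72 = 181.3 mm. Focus is achieved when 1/f = 1/dₒ + 1/dᵢ, giving dₒ = 1/(1/f − 1/(f+e)).
Magnification m = dᵢ/dₒ = (f+e)·(1/f − 1/(f+e)) = e/f = 72/109.3 ≈ 0.6587.

0.66×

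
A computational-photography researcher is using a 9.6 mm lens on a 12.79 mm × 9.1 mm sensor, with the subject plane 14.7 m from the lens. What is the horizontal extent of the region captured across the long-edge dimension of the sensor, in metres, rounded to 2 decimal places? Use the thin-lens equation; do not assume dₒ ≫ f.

19.57 m

dₒ: 14.7 m = 14700 mm.
Similar triangles through the lens centre give W/dₒ = w/dᵢ; with 1/f = 1/dₒ + 1/dᵢ this gives W = w·(dₒ − f)/f.
W = 12.79 mm × (14700 − 9.6) / 9.6 = 12.79 × 1530.2500 ≈ 19571.897 mm = 19.5719 m.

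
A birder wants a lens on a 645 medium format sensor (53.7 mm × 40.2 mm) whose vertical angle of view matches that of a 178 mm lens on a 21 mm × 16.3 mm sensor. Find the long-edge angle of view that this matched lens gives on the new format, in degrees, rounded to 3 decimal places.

7.000°

Equal vertical AOV ⇒ f₂ = f₁ · 40.2/16.3 = 178 × 2.46626 ≈ 438.9939 mm.
Long-edge AOV on the new format = 2·arctan(53.7 / (2 × 438.9939)) = 2·arctan(0.06116) ≈ 7.0000°.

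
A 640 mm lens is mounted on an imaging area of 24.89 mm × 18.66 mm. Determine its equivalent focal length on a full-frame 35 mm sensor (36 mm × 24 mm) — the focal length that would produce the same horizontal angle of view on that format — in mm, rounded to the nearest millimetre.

Equal angle of view means equal width/f ratio, so f₂ = f₁ · (width₂/width₁) = 640 × 36/24.89.
f₂ = 640 × 1.44636 ≈ 925.673 mm.

926 mm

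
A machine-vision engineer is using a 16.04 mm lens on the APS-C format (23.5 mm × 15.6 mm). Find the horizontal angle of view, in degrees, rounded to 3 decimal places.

72.449°

Angle of view α = 2·arctan(w/2f) with w = 23.5 mm and f = 16.04 mm.
w/2f = 0.73254; arctan(0.73254) ≈ 36.2244°, so α ≈ 72.4488°.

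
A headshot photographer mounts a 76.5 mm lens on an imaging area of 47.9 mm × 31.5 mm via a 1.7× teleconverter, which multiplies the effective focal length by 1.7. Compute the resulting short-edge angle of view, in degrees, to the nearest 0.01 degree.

Effective focal length f = 76.5 × 1.7 = 130.05 mm.
α = 2·arctan(31.5 / (2 × 130.05)) = 2·arctan(0.12111) ≈ 13.8106°.

13.81°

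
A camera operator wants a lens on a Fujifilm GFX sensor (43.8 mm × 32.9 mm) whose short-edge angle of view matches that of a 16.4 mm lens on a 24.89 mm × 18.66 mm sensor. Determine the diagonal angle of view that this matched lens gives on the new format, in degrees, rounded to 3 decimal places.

Equal short-edge AOV ⇒ f₂ = f₁ · 32.9/18.66 = 16.4 × 1.76313 ≈ 28.9153 mm.
Sensor diagonal = √(43.8² + 32.9²) = √3000.8500 ≈ 54.7800 mm.
Diagonal AOV on the new format = 2·arctan(54.7800 / (2 × 28.9153)) = 2·arctan(0.94725) ≈ 86.8965°.

86.896°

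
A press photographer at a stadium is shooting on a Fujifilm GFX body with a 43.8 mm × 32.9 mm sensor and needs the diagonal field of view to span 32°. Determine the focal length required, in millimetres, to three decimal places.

Sensor diagonal = √(43.8² + 32.9²) = √3000.8500 ≈ 54.7800 mm.
From α = 2·arctan(d/2f) we get f = d / (2·tan(α/2)).
With d = 54.7800 mm and α/2 = 16°, tan(α/2) ≈ 0.28675, so f ≈ 54.7800 / 0.57349 ≈ 95.5203 mm.

95.520 mm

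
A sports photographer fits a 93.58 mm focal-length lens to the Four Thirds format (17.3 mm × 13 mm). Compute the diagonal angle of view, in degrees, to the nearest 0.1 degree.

Sensor diagonal = √(17.3² + 13²) = √468.2900 ≈ 21.6400 mm.
Angle of view α = 2·arctan(d/2f) with d = 21.6400 mm and f = 93.58 mm.
d/2f = 0.11562; arctan(0.11562) ≈ 6.5954°, so α ≈ 13.1909°.

13.2°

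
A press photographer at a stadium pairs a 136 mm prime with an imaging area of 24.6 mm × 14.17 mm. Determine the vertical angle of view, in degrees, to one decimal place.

Angle of view α = 2·arctan(h/2f) with h = 14.17 mm and f = 136 mm.
h/2f = 0.05210; arctan(0.05210) ≈ 2.9822°, so α ≈ 5.9643°.

6.0°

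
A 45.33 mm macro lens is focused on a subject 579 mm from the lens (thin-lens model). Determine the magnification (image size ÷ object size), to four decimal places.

Thin lens: 1/f = 1/dₒ + 1/dᵢ → 1/dᵢ = 1/45.33 − 1/579 = 0.0203333 mm⁻¹, so dᵢ ≈ 49.1803 mm.
Magnification m = dᵢ/dₒ = 49.1803/579 ≈ 0.08494.

0.0849×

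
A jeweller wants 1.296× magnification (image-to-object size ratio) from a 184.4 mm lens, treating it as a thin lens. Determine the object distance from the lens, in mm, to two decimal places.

326.68 mm

With m = dᵢ/dₒ and 1/f = 1/dₒ + 1/dᵢ, substituting dᵢ = m·dₒ gives 1/f = (1 + 1/m)/dₒ, hence dₒ = f·(1 + 1/m).
dₒ = 184.4 × (1 + 1/1.296) = 184.4 × 1.77160 ≈ 326.684 mm.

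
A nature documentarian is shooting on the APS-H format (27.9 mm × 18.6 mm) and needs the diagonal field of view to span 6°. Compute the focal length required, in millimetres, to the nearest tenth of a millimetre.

Sensor diagonal = √(27.9² + 18.6²) = √1124.3700 ≈ 33.5316 mm.
From α = 2·arctan(d/2f) we get f = d / (2·tan(α/2)).
With d = 33.5316 mm and α/2 = 3°, tan(α/2) ≈ 0.05241, so f ≈ 33.5316 / 0.10482 ≈ 319.9108 mm.

319.9 mm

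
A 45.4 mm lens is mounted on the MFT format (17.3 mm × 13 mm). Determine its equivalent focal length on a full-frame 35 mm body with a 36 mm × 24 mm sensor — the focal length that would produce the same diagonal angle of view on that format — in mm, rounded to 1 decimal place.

90.8 mm

Sensor diagonal = √(17.3² + 13²) = √468.2900 ≈ 21.6400 mm.
Sensor diagonal = √(36² + 24²) = √1872.0000 ≈ 43.2666 mm.
Equal angle of view means equal diagonal/f ratio, so f₂ = f₁ · (diagonal₂/diagonal₁) = 45.4 × 43.2666/21.6400.
f₂ = 45.4 × 1.99938 ≈ 90.772 mm.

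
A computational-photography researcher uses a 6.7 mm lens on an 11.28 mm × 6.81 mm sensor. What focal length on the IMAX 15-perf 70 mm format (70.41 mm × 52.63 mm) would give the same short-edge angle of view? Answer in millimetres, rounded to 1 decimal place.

Equal angle of view means equal height/f ratio, so f₂ = f₁ · (height₂/height₁) = 6.7 × 52.63/6.81.
f₂ = 6.7 × 7.72834 ≈ 51.780 mm.

51.8 mm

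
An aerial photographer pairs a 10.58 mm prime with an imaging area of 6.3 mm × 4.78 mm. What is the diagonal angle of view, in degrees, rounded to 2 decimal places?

Sensor diagonal = √(6.3² + 4.78²) = √62.5384 ≈ 7.9081 mm.
Angle of view α = 2·arctan(d/2f) with d = 7.9081 mm and f = 10.58 mm.
d/2f = 0.37373; arctan(0.37373) ≈ 20.4922°, so α ≈ 40.9844°.

40.98°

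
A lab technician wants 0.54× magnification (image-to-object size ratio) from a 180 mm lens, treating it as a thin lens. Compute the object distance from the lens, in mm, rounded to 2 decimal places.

With m = dᵢ/dₒ and 1/f = 1/dₒ + 1/dᵢ, substituting dᵢ = m·dₒ gives 1/f = (1 + 1/m)/dₒ, hence dₒ = f·(1 + 1/m).
dₒ = 180 × (1 + 1/0.54) = 180 × 2.85185 ≈ 513.333 mm.

513.33 mm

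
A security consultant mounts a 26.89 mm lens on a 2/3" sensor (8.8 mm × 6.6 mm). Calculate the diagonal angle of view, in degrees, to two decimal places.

Sensor diagonal = √(8.8² + 6.6²) = √121.0000 ≈ 11.0000 mm.
Angle of view α = 2·arctan(d/2f) with d = 11.0000 mm and f = 26.89 mm.
d/2f = 0.20454; arctan(0.20454) ≈ 11.5597°, so α ≈ 23.1193°.

23.12°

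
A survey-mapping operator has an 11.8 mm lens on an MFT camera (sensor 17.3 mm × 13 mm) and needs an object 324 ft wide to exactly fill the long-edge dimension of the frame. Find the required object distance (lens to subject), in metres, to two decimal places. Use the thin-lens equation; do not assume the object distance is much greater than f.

W: 324 ft × 304.8 mm/ft = 98755.20 mm.
Magnification m = w/W = dᵢ/dₒ; combined with 1/f = 1/dₒ + 1/dᵢ this gives dₒ = f·(1 + W/w).
dₒ = 11.8 mm × (1 + 98755.2/17.3) = 11.8 × 5709.3929 ≈ 67370.836 mm = 67.3708 m.

67.37 m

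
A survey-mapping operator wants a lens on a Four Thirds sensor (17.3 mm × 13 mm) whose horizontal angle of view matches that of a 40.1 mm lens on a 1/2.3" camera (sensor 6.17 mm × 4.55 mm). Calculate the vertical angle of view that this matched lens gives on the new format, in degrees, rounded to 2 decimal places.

Equal horizontal AOV ⇒ f₂ = f₁ · 17.3/6.17 = 40.1 × 2.80389 ≈ 112.4360 mm.
Vertical AOV on the new format = 2·arctan(13 / (2 × 112.4360)) = 2·arctan(0.05781) ≈ 6.6173°.

6.62°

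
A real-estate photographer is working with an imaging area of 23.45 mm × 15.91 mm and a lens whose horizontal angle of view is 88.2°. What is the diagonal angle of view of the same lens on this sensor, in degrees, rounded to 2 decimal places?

From the horizontal AOV: f = 23.45 / (2·tan(44.1°)) = 23.45 / 1.93813 ≈ 12.0993 mm.
Sensor diagonal = √(23.45² + 15.91²) = √803.0306 ≈ 28.3378 mm.
Diagonal AOV = 2·arctan(28.3378 / (2 × 12.0993)) = 2·arctan(1.17105) ≈ 99.0099°.

99.01°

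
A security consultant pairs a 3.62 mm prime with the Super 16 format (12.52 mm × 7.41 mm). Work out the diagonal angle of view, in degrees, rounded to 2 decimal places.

127.09°

Sensor diagonal = √(12.52² + 7.41²) = √211.6585 ≈ 14.5485 mm.
Angle of view α = 2·arctan(d/2f) with d = 14.5485 mm and f = 3.62 mm.
d/2f = 2.00946; arctan(2.00946) ≈ 63.5429°, so α ≈ 127.0859°.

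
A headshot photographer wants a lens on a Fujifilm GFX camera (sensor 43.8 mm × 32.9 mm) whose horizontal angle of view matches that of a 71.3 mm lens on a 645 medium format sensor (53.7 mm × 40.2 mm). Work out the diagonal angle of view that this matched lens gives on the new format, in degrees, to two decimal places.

50.44°

Equal horizontal AOV ⇒ f₂ = f₁ · 43.8/53.7 = 71.3 × 0.81564 ≈ 58.1553 mm.
Sensor diagonal = √(43.8² + 32.9²) = √3000.8500 ≈ 54.7800 mm.
Diagonal AOV on the new format = 2·arctan(54.7800 / (2 × 58.1553)) = 2·arctan(0.47098) ≈ 50.4390°.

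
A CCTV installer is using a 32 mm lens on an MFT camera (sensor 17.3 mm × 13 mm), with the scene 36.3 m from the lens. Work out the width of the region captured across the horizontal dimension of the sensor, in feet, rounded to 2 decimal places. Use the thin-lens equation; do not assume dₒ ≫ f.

64.33 ft

dₒ: 36.3 m = 36300 mm.
Similar triangles through the lens centre give W/dₒ = w/dᵢ; with 1/f = 1/dₒ + 1/dᵢ this gives W = w·(dₒ − f)/f.
W = 17.3 mm × (36300 − 32) / 32 = 17.3 × 1133.3750 ≈ 19607.388 mm = 19607.388/304.8 ft = 64.3287 ft.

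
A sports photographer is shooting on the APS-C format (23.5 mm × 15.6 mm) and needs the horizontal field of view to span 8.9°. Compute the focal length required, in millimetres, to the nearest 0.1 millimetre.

From α = 2·arctan(w/2f) we get f = w / (2·tan(α/2)).
With w = 23.5 mm and α/2 = 4.45°, tan(α/2) ≈ 0.07782, so f ≈ 23.5 / 0.15565 ≈ 150.9823 mm.

151.0 mm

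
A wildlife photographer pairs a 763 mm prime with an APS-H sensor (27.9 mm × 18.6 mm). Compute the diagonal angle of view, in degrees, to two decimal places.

2.52°

Sensor diagonal = √(27.9² + 18.6²) = √1124.3700 ≈ 33.5316 mm.
Angle of view α = 2·arctan(d/2f) with d = 33.5316 mm and f = 763 mm.
d/2f = 0.02197; arctan(0.02197) ≈ 1.2588°, so α ≈ 2.5176°.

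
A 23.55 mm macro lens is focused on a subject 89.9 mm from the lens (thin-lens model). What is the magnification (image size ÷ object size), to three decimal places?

Thin lens: 1/f = 1/dₒ + 1/dᵢ → 1/dᵢ = 1/23.55 − 1/89.9 = 0.0313394 mm⁻¹, so dᵢ ≈ 31.9087 mm.
Magnification m = dᵢ/dₒ = 31.9087/89.9 ≈ 0.35494.

0.355×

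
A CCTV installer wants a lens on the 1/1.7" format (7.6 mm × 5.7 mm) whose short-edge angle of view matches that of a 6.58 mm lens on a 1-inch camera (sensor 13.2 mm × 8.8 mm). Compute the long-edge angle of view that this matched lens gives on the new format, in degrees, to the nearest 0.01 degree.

Equal short-edge AOV ⇒ f₂ = f₁ · 5.7/8.8 = 6.58 × 0.64773 ≈ 4.2620 mm.
Long-edge AOV on the new format = 2·arctan(7.6 / (2 × 4.2620)) = 2·arctan(0.89159) ≈ 83.4398°.

83.44°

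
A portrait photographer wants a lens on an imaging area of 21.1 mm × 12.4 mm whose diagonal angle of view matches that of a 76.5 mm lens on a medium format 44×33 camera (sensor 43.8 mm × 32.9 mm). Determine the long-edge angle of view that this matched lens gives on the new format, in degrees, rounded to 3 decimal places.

34.309°

Sensor diagonal = √(43.8² + 32.9²) = √3000.8500 ≈ 54.7800 mm.
Sensor diagonal = √(21.1² + 12.4²) = √598.9700 ≈ 24.4739 mm.
Equal diagonal AOV ⇒ f₂ = f₁ · 24.4739/54.7800 = 76.5 × 0.44677 ≈ 34.1776 mm.
Long-edge AOV on the new format = 2·arctan(21.1 / (2 × 34.1776)) = 2·arctan(0.30868) ≈ 34.3090°.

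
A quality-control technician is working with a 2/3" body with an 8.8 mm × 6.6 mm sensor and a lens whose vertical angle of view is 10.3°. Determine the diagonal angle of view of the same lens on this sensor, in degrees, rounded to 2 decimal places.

17.09°

From the vertical AOV: f = 6.6 / (2·tan(5.15°)) = 6.6 / 0.18025 ≈ 36.6149 mm.
Sensor diagonal = √(8.8² + 6.6²) = √121.0000 ≈ 11.0000 mm.
Diagonal AOV = 2·arctan(11.0000 / (2 × 36.6149)) = 2·arctan(0.15021) ≈ 17.0853°.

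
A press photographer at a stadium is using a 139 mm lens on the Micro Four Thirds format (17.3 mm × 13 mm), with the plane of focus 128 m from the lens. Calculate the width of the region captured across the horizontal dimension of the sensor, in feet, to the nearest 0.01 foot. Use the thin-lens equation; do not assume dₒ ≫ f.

dₒ: 128 m = 128000 mm.
Similar triangles through the lens centre give W/dₒ = w/dᵢ; with 1/f = 1/dₒ + 1/dᵢ this gives W = w·(dₒ − f)/f.
W = 17.3 mm × (128000 − 139) / 139 = 17.3 × 919.8633 ≈ 15913.635 mm = 15913.635/304.8 ft = 52.2101 ft.

52.21 ft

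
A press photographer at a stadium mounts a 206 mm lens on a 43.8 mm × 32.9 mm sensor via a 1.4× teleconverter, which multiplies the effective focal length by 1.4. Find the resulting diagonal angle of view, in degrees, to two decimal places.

10.85°

Effective focal length f = 206 × 1.4 = 288.4 mm.
Sensor diagonal = √(43.8² + 32.9²) = √3000.8500 ≈ 54.7800 mm.
α = 2·arctan(54.780 / (2 × 288.4)) = 2·arctan(0.09497) ≈ 10.8505°.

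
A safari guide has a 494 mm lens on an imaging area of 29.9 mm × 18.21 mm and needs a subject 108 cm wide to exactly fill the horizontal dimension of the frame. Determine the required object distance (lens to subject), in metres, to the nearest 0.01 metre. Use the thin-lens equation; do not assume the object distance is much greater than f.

W: 108 cm = 1080 mm.
Magnification m = w/W = dᵢ/dₒ; combined with 1/f = 1/dₒ + 1/dᵢ this gives dₒ = f·(1 + W/w).
dₒ = 494 mm × (1 + 1080/29.9) = 494 × 37.1204 ≈ 18337.478 mm = 18.3375 m.

18.34 m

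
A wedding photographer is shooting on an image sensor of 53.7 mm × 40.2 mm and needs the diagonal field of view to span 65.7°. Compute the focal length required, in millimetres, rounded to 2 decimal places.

Sensor diagonal = √(53.7² + 40.2²) = √4499.7300 ≈ 67.0800 mm.
From α = 2·arctan(d/2f) we get f = d / (2·tan(α/2)).
With d = 67.0800 mm and α/2 = 32.85°, tan(α/2) ≈ 0.64569, so f ≈ 67.0800 / 1.29138 ≈ 51.9443 mm.

51.94 mm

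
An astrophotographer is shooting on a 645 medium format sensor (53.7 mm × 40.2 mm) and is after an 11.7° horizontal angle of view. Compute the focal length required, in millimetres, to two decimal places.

From α = 2·arctan(w/2f) we get f = w / (2·tan(α/2)).
With w = 53.7 mm and α/2 = 5.85°, tan(α/2) ≈ 0.10246, so f ≈ 53.7 / 0.20492 ≈ 262.0585 mm.

262.06 mm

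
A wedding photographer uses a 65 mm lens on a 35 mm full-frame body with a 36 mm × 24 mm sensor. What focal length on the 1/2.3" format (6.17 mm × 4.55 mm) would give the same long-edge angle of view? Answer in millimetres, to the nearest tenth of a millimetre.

11.1 mm

Equal angle of view means equal width/f ratio, so f₂ = f₁ · (width₂/width₁) = 65 × 6.17/36.
f₂ = 65 × 0.17139 ≈ 11.140 mm.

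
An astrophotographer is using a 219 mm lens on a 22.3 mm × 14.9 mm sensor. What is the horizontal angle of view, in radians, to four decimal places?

0.1017 rad

Angle of view α = 2·arctan(w/2f) with w = 22.3 mm and f = 219 mm.
w/2f = 0.05091; arctan(0.05091) ≈ 0.0509 rad, so α ≈ 0.1017 rad.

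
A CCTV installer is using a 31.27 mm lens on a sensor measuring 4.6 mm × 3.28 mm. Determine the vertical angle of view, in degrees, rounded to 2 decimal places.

6.00°

Angle of view α = 2·arctan(h/2f) with h = 3.28 mm and f = 31.27 mm.
h/2f = 0.05245; arctan(0.05245) ≈ 3.0022°, so α ≈ 6.0044°.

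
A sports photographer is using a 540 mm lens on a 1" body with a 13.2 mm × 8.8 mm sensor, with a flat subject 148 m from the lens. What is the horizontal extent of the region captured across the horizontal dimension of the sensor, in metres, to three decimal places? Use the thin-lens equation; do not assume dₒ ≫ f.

3.605 m

dₒ: 148 m = 148000 mm.
Similar triangles through the lens centre give W/dₒ = w/dᵢ; with 1/f = 1/dₒ + 1/dᵢ this gives W = w·(dₒ − f)/f.
W = 13.2 mm × (148000 − 540) / 540 = 13.2 × 273.0741 ≈ 3604.578 mm = 3.60458 m.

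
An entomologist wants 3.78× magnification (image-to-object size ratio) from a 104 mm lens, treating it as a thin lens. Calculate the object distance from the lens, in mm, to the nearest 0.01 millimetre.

131.51 mm

With m = dᵢ/dₒ and 1/f = 1/dₒ + 1/dᵢ, substituting dᵢ = m·dₒ gives 1/f = (1 + 1/m)/dₒ, hence dₒ = f·(1 + 1/m).
dₒ = 104 × (1 + 1/3.78) = 104 × 1.26455 ≈ 131.513 mm.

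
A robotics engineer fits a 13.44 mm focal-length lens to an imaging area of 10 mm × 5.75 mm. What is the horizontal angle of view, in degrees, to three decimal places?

Angle of view α = 2·arctan(w/2f) with w = 10 mm and f = 13.44 mm.
w/2f = 0.37202; arctan(0.37202) ≈ 20.4064°, so α ≈ 40.8128°.

40.813°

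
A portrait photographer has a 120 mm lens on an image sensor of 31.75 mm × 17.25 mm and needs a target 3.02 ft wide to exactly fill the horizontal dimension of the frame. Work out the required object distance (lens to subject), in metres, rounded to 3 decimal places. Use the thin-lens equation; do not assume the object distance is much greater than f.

3.599 m

W: 3.02 ft × 304.8 mm/ft = 920.50 mm.
Magnification m = w/W = dᵢ/dₒ; combined with 1/f = 1/dₒ + 1/dᵢ this gives dₒ = f·(1 + W/w).
dₒ = 120 mm × (1 + 920.496/31.75) = 120 × 29.9920 ≈ 3599.040 mm = 3.59904 m.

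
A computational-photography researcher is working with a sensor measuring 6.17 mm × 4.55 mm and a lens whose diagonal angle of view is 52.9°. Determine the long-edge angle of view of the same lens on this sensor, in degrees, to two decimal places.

Sensor diagonal = √(6.17² + 4.55²) = √58.7714 ≈ 7.6663 mm.
From the diagonal AOV: f = 7.6663 / (2·tan(26.45°)) = 7.6663 / 0.99498 ≈ 7.7049 mm.
Long-edge AOV = 2·arctan(6.17 / (2 × 7.7049)) = 2·arctan(0.40040) ≈ 43.6418°.

43.64°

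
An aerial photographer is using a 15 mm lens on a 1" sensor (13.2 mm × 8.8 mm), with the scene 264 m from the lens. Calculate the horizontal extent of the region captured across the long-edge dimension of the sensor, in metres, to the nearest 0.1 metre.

dₒ: 264 m = 264000 mm.
Similar triangles through the lens centre give W/dₒ = w/dᵢ; with 1/f = 1/dₒ + 1/dᵢ this gives W = w·(dₒ − f)/f.
W = 13.2 mm × (264000 − 15) / 15 = 13.2 × 17599.0000 ≈ 232306.800 mm = 232.307 m.

232.3 m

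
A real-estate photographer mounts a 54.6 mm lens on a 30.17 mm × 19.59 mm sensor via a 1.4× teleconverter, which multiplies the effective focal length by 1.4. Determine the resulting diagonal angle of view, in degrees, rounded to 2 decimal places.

26.48°

Effective focal length f = 54.6 × 1.4 = 76.44 mm.
Sensor diagonal = √(30.17² + 19.59²) = √1293.9970 ≈ 35.9722 mm.
α = 2·arctan(35.972 / (2 × 76.44)) = 2·arctan(0.23530) ≈ 26.4813°.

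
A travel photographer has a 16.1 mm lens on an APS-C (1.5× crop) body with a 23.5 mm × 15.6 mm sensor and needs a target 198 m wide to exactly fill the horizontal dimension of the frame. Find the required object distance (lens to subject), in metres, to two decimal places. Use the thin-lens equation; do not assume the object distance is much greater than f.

W: 198 m = 198000 mm.
Magnification m = w/W = dᵢ/dₒ; combined with 1/f = 1/dₒ + 1/dᵢ this gives dₒ = f·(1 + W/w).
dₒ = 16.1 mm × (1 + 198000/23.5) = 16.1 × 8426.5319 ≈ 135667.164 mm = 135.667 m.

135.67 m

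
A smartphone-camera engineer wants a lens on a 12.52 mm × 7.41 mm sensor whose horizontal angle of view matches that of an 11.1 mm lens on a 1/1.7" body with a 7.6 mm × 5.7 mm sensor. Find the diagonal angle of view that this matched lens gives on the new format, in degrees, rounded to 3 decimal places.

Equal horizontal AOV ⇒ f₂ = f₁ · 12.52/7.6 = 11.1 × 1.64737 ≈ 18.2858 mm.
Sensor diagonal = √(12.52² + 7.41²) = √211.6585 ≈ 14.5485 mm.
Diagonal AOV on the new format = 2·arctan(14.5485 / (2 × 18.2858)) = 2·arctan(0.39781) ≈ 43.3862°.

43.386°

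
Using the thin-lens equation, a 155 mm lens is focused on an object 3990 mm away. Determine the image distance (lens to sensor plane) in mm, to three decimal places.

1/dᵢ = 1/f − 1/dₒ = 1/155 − 1/3990 = 0.0062010 mm⁻¹.
dᵢ = 1/0.0062010 ≈ 161.2647 mm.

161.265 mm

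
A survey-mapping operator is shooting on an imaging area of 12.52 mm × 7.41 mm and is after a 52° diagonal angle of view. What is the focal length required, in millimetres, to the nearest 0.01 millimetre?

Sensor diagonal = √(12.52² + 7.41²) = √211.6585 ≈ 14.5485 mm.
From α = 2·arctan(d/2f) we get f = d / (2·tan(α/2)).
With d = 14.5485 mm and α/2 = 26°, tan(α/2) ≈ 0.48773, so f ≈ 14.5485 / 0.97547 ≈ 14.9144 mm.

14.91 mm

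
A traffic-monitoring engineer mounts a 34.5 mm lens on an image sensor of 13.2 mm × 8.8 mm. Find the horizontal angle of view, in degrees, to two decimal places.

21.66°

Angle of view α = 2·arctan(w/2f) with w = 13.2 mm and f = 34.5 mm.
w/2f = 0.19130; arctan(0.19130) ≈ 10.8301°, so α ≈ 21.6602°.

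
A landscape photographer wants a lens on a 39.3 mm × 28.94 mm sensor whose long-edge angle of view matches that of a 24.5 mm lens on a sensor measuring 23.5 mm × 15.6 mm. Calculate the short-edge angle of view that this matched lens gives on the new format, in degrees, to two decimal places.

38.90°

Equal long-edge AOV ⇒ f₂ = f₁ · 39.3/23.5 = 24.5 × 1.67234 ≈ 40.9723 mm.
Short-edge AOV on the new format = 2·arctan(28.94 / (2 × 40.9723)) = 2·arctan(0.35317) ≈ 38.9029°.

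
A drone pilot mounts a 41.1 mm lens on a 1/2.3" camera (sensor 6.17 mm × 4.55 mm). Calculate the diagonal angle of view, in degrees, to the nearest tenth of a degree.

Sensor diagonal = √(6.17² + 4.55²) = √58.7714 ≈ 7.6663 mm.
Angle of view α = 2·arctan(d/2f) with d = 7.6663 mm and f = 41.1 mm.
d/2f = 0.09326; arctan(0.09326) ≈ 5.3282°, so α ≈ 10.6564°.

10.7°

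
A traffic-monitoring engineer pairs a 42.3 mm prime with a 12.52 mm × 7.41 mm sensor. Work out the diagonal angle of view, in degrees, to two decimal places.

19.52°

Sensor diagonal = √(12.52² + 7.41²) = √211.6585 ≈ 14.5485 mm.
Angle of view α = 2·arctan(d/2f) with d = 14.5485 mm and f = 42.3 mm.
d/2f = 0.17197; arctan(0.17197) ≈ 9.7576°, so α ≈ 19.5152°.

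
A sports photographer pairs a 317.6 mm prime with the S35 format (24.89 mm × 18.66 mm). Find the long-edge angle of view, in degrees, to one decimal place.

Angle of view α = 2·arctan(w/2f) with w = 24.89 mm and f = 317.6 mm.
w/2f = 0.03918; arctan(0.03918) ≈ 2.2440°, so α ≈ 4.4879°.

4.5°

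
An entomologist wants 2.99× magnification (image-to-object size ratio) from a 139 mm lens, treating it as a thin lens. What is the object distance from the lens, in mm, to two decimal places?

185.49 mm

With m = dᵢ/dₒ and 1/f = 1/dₒ + 1/dᵢ, substituting dᵢ = m·dₒ gives 1/f = (1 + 1/m)/dₒ, hence dₒ = f·(1 + 1/m).
dₒ = 139 × (1 + 1/2.99) = 139 × 1.33445 ≈ 185.488 mm.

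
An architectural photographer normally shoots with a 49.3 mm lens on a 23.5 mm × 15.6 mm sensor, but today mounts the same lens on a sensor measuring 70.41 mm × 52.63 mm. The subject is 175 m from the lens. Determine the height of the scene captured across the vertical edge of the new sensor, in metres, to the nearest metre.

The focal length stays 49.3 mm; the relevant sensor dimension is now h = 52.63 mm. Object distance dₒ = 175 m = 175000 mm.
Thin-lens field height W = h·(dₒ − f)/f = 52.63 × (175000 − 49.3)/49.3 ≈ 186767.857 mm = 186.768 m.

187 m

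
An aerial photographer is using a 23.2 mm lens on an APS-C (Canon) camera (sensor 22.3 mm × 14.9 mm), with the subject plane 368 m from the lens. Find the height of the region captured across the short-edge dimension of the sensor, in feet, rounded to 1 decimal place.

775.4 ft

dₒ: 368 m = 368000 mm.
Similar triangles through the lens centre give W/dₒ = h/dᵢ; with 1/f = 1/dₒ + 1/dᵢ this gives W = h·(dₒ − f)/f.
W = 14.9 mm × (368000 − 23.2) / 23.2 = 14.9 × 15861.0690 ≈ 236329.928 mm = 236329.928/304.8 ft = 775.361 ft.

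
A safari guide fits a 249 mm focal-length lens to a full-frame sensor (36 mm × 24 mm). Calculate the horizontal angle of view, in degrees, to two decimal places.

Angle of view α = 2·arctan(w/2f) with w = 36 mm and f = 249 mm.
w/2f = 0.07229; arctan(0.07229) ≈ 4.1347°, so α ≈ 8.2693°.

8.27°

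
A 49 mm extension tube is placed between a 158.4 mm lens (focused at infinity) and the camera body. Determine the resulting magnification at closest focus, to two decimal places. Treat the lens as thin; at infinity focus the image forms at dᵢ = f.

0.31×

The tube moves the image plane from f to f + e, so dᵢ = 158.4 + 49 = 207.4 mm. Focus is achieved when 1/f = 1/dₒ + 1/dᵢ, giving dₒ = 1/(1/f − 1/(f+e)).
Magnification m = dᵢ/dₒ = (f+e)·(1/f − 1/(f+e)) = e/f = 49/158.4 ≈ 0.3093.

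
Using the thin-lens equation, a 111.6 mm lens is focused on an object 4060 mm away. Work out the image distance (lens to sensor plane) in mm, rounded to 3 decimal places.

114.754 mm

1/dᵢ = 1/f − 1/dₒ = 1/111.6 − 1/4060 = 0.0087143 mm⁻¹.
dᵢ = 1/0.0087143 ≈ 114.7543 mm.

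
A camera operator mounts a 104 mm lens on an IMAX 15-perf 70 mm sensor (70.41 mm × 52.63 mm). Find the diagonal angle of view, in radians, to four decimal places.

Sensor diagonal = √(70.41² + 52.63²) = √7727.4850 ≈ 87.9061 mm.
Angle of view α = 2·arctan(d/2f) with d = 87.9061 mm and f = 104 mm.
d/2f = 0.42263; arctan(0.42263) ≈ 0.3999 rad, so α ≈ 0.7997 rad.

0.7997 rad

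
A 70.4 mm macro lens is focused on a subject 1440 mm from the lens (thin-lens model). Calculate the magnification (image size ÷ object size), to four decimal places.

0.0514×

Thin lens: 1/f = 1/dₒ + 1/dᵢ → 1/dᵢ = 1/70.4 − 1/1440 = 0.0135101 mm⁻¹, so dᵢ ≈ 74.0187 mm.
Magnification m = dᵢ/dₒ = 74.0187/1440 ≈ 0.05140.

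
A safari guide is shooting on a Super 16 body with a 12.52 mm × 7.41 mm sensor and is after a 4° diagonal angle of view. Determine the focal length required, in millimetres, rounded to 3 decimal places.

Sensor diagonal = √(12.52² + 7.41²) = √211.6585 ≈ 14.5485 mm.
From α = 2·arctan(d/2f) we get f = d / (2·tan(α/2)).
With d = 14.5485 mm and α/2 = 2°, tan(α/2) ≈ 0.03492, so f ≈ 14.5485 / 0.06984 ≈ 208.3071 mm.

208.307 mm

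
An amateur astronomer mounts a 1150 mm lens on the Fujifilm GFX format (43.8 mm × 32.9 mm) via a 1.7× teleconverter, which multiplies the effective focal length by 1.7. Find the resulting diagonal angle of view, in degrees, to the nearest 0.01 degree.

1.61°

Effective focal length f = 1150 × 1.7 = 1955 mm.
Sensor diagonal = √(43.8² + 32.9²) = √3000.8500 ≈ 54.7800 mm.
α = 2·arctan(54.780 / (2 × 1955)) = 2·arctan(0.01401) ≈ 1.6053°.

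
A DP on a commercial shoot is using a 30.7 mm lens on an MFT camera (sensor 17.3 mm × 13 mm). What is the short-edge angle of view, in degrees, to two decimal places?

23.91°

Angle of view α = 2·arctan(h/2f) with h = 13 mm and f = 30.7 mm.
h/2f = 0.21173; arctan(0.21173) ≈ 11.9545°, so α ≈ 23.9090°.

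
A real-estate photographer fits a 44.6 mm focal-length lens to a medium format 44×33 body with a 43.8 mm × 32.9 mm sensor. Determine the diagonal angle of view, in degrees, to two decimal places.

63.11°

Sensor diagonal = √(43.8² + 32.9²) = √3000.8500 ≈ 54.7800 mm.
Angle of view α = 2·arctan(d/2f) with d = 54.7800 mm and f = 44.6 mm.
d/2f = 0.61413; arctan(0.61413) ≈ 31.5552°, so α ≈ 63.1103°.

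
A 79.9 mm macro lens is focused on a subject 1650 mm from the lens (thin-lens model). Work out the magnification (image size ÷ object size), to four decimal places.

0.0509×

Thin lens: 1/f = 1/dₒ + 1/dᵢ → 1/dᵢ = 1/79.9 − 1/1650 = 0.0119096 mm⁻¹, so dᵢ ≈ 83.9660 mm.
Magnification m = dᵢ/dₒ = 83.9660/1650 ≈ 0.05089.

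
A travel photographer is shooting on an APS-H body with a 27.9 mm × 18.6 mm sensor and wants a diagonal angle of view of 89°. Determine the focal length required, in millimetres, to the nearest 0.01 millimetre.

17.06 mm

Sensor diagonal = √(27.9² + 18.6²) = √1124.3700 ≈ 33.5316 mm.
From α = 2·arctan(d/2f) we get f = d / (2·tan(α/2)).
With d = 33.5316 mm and α/2 = 44.5°, tan(α/2) ≈ 0.98270, so f ≈ 33.5316 / 1.96539 ≈ 17.0610 mm.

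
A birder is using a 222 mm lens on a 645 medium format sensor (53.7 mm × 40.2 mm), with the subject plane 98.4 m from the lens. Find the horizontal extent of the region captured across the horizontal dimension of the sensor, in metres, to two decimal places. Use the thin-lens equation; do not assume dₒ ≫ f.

dₒ: 98.4 m = 98400 mm.
Similar triangles through the lens centre give W/dₒ = w/dᵢ; with 1/f = 1/dₒ + 1/dᵢ this gives W = w·(dₒ − f)/f.
W = 53.7 mm × (98400 − 222) / 222 = 53.7 × 442.2432 ≈ 23748.462 mm = 23.7485 m.

23.75 m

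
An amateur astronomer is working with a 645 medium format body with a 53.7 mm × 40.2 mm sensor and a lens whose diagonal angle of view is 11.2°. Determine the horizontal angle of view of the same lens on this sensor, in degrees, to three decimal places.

Sensor diagonal = √(53.7² + 40.2²) = √4499.7300 ≈ 67.0800 mm.
From the diagonal AOV: f = 67.0800 / (2·tan(5.6°)) = 67.0800 / 0.19610 ≈ 342.0675 mm.
Horizontal AOV = 2·arctan(53.7 / (2 × 342.0675)) = 2·arctan(0.07849) ≈ 8.9763°.

8.976°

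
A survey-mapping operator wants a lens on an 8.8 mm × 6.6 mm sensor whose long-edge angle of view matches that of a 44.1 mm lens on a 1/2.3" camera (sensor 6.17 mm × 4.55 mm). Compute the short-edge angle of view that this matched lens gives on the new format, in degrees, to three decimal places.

Equal long-edge AOV ⇒ f₂ = f₁ · 8.8/6.17 = 44.1 × 1.42626 ≈ 62.8979 mm.
Short-edge AOV on the new format = 2·arctan(6.6 / (2 × 62.8979)) = 2·arctan(0.05247) ≈ 6.0067°.

6.007°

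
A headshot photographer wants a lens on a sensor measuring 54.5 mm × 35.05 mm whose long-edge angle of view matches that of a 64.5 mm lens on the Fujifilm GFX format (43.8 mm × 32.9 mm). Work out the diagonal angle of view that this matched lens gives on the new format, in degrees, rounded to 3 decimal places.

43.967°

Equal long-edge AOV ⇒ f₂ = f₁ · 54.5/43.8 = 64.5 × 1.24429 ≈ 80.2568 mm.
Sensor diagonal = √(54.5² + 35.05²) = √4198.7525 ≈ 64.7978 mm.
Diagonal AOV on the new format = 2·arctan(64.7978 / (2 × 80.2568)) = 2·arctan(0.40369) ≈ 43.9669°.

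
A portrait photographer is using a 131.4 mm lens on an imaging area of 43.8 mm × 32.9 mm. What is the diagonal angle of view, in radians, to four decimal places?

0.4110 rad

Sensor diagonal = √(43.8² + 32.9²) = √3000.8500 ≈ 54.7800 mm.
Angle of view α = 2·arctan(d/2f) with d = 54.7800 mm and f = 131.4 mm.
d/2f = 0.20845; arctan(0.20845) ≈ 0.2055 rad, so α ≈ 0.4110 rad.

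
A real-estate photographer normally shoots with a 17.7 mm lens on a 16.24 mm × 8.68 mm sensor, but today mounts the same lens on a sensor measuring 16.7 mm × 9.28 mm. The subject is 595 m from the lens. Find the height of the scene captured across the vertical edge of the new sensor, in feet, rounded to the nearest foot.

The focal length stays 17.7 mm; the relevant sensor dimension is now h = 9.28 mm. Object distance dₒ = 595 m = 595000 mm.
Thin-lens field height W = h·(dₒ − f)/f = 9.28 × (595000 − 17.7)/17.7 ≈ 311945.522 mm = 311945.522/304.8 ft = 1023.44 ft.

1023 ft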